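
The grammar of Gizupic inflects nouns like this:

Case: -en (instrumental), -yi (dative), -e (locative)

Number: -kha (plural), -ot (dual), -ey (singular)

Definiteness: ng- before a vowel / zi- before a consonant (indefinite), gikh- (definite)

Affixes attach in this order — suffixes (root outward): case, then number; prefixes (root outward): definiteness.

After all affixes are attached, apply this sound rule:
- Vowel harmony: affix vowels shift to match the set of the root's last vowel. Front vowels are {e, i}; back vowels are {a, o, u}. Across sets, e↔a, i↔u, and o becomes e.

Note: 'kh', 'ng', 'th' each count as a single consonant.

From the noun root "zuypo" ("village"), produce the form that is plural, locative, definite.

Attach definiteness definite gikh- → gikhzuypo.
Attach case locative -e → gikhzuypoe.
Attach number plural -kha → gikhzuypoekha.
Apply vowel harmony: gikhzuypoekha → gukhzuypoakha.

gukhzuypoakha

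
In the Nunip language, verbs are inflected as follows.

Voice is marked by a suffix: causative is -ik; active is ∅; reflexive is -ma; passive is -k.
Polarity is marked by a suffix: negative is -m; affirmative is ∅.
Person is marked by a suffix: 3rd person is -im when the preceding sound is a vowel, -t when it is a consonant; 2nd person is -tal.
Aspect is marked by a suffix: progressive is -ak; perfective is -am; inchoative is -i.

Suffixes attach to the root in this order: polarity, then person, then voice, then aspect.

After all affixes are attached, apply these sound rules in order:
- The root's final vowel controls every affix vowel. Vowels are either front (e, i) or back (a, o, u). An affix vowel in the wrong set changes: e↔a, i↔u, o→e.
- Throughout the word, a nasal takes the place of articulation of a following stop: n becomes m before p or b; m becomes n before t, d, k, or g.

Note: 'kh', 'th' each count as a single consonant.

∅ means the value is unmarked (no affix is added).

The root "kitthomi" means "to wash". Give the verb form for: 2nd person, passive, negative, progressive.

kitthomintelkek

Attach polarity negative -m → kitthomim.
Attach person 2nd person -tal → kitthomimtal.
Attach voice passive -k → kitthomimtalk.
Attach aspect progressive -ak → kitthomimtalkak.
Apply vowel harmony: kitthomimtalkak → kitthomimtelkek.
Apply nasal assimilation: kitthomimtelkek → kitthomintelkek.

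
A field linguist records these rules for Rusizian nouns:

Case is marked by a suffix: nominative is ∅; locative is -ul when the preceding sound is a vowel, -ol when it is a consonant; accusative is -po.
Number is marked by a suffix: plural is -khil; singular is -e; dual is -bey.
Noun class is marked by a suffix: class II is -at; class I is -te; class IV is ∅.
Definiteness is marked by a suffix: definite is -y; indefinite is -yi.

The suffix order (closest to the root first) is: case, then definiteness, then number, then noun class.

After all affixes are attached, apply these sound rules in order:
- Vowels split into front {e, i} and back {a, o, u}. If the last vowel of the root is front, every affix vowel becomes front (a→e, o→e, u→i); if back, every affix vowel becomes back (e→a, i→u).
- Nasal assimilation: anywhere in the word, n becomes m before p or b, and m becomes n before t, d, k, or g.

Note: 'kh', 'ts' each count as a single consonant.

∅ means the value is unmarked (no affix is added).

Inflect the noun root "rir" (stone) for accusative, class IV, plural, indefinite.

rirpeyikhil

Attach case accusative -po → rirpo.
Attach definiteness indefinite -yi → rirpoyi.
Attach number plural -khil → rirpoyikhil.
noun class = class IV: zero marking, form stays rirpoyikhil.
Apply vowel harmony: rirpoyikhil → rirpeyikhil.
Nasal assimilation: no change.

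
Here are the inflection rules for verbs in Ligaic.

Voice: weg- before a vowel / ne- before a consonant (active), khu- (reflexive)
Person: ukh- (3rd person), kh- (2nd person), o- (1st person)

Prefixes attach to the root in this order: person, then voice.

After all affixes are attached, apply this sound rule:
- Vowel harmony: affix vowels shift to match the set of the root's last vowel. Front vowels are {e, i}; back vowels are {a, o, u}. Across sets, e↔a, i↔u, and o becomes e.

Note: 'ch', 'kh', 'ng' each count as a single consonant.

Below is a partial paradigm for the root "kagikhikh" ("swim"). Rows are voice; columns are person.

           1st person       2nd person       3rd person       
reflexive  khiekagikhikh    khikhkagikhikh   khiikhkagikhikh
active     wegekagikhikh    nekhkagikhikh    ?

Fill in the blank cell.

Attach person 3rd person ukh- → ukhkagikhikh.
Attach voice active weg- (before vowel 'u') → wegukhkagikhikh.
Apply vowel harmony: wegukhkagikhikh → wegikhkagikhikh.

wegikhkagikhikh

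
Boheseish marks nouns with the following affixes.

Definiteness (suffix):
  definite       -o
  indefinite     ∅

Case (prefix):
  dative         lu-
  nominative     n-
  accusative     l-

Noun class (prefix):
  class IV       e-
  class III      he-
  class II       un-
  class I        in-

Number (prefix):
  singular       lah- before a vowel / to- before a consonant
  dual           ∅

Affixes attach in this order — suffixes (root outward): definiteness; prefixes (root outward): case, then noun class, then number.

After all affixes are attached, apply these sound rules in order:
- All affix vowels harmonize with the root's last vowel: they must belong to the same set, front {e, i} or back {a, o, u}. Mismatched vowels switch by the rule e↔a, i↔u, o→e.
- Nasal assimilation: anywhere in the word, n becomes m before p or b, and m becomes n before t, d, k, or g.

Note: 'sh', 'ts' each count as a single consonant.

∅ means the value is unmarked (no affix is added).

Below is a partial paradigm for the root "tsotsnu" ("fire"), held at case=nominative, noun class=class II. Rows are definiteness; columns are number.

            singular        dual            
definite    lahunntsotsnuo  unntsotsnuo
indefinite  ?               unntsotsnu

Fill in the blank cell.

lahunntsotsnu

Attach case nominative n- → ntsotsnu.
Attach noun class class II un- → unntsotsnu.
Attach number singular lah- (before vowel 'u') → lahunntsotsnu.
definiteness = indefinite: zero marking, form stays lahunntsotsnu.
Vowel harmony: no change.
Nasal assimilation: no change.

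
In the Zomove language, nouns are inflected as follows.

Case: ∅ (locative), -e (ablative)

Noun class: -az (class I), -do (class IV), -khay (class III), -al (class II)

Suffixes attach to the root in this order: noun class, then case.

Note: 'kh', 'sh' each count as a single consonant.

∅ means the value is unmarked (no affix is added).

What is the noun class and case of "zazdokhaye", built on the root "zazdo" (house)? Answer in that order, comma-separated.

class III, ablative

Segment: zazdo-khay-e.
noun class: -khay → class III.
case: -e → ablative.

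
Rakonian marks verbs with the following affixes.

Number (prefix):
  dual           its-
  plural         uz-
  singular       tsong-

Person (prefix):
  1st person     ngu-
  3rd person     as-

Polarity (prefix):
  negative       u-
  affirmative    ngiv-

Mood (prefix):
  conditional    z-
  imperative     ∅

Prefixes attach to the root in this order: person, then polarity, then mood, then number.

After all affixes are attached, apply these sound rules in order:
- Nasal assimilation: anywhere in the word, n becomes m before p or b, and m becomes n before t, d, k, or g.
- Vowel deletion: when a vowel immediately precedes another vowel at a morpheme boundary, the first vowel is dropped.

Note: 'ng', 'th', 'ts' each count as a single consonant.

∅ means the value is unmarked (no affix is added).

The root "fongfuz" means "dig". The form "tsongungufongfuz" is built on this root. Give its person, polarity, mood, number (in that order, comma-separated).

Segment: tsong-u-ngu-fongfuz.
person: ngu- → 1st person.
polarity: u- → negative.
mood: ∅ → imperative.
number: tsong- → singular.

1st person, negative, imperative, singular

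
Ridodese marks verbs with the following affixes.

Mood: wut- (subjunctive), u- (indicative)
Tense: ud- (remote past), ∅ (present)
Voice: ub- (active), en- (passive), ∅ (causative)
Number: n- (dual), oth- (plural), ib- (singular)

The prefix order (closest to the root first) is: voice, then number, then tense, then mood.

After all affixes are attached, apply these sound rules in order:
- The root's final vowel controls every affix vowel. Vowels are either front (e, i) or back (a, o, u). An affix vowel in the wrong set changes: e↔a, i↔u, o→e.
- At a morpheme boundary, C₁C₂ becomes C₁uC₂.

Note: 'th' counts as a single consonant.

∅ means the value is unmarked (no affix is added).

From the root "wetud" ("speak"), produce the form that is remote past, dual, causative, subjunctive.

wutudunuwetud

voice = causative: zero marking, form stays wetud.
Attach number dual n- → nwetud.
Attach tense remote past ud- → udnwetud.
Attach mood subjunctive wut- → wutudnwetud.
Vowel harmony: no change.
Apply epenthesis: wutudnwetud → wutudunuwetud.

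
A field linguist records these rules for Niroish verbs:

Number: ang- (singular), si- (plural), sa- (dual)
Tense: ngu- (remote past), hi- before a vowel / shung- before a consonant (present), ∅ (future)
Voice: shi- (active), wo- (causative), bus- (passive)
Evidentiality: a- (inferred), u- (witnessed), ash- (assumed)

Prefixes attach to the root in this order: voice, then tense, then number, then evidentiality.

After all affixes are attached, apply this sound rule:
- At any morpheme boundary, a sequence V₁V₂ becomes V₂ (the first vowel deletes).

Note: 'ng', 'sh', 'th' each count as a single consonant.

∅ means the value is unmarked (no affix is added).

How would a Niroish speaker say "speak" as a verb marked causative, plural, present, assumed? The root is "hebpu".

Attach voice causative wo- → wohebpu.
Attach tense present shung- (before consonant 'w') → shungwohebpu.
Attach number plural si- → sishungwohebpu.
Attach evidentiality assumed ash- → ashsishungwohebpu.
Vowel deletion: no change.

ashsishungwohebpu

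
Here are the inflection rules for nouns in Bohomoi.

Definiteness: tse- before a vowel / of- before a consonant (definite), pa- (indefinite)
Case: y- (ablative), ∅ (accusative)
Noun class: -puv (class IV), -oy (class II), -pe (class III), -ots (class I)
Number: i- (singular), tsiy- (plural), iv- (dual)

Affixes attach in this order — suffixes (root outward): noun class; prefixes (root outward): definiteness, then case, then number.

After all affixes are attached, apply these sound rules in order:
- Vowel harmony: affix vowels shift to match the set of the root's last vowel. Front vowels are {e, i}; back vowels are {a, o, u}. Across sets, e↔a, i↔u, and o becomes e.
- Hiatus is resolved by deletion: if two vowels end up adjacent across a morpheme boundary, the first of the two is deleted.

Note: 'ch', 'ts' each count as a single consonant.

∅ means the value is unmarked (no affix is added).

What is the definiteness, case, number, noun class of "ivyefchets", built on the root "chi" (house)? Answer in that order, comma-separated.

Segment: iv-y-of-chi-ots.
definiteness: tse/of- → definite.
case: y- → ablative.
number: iv- → dual.
noun class: -ots → class I.

definite, ablative, dual, class I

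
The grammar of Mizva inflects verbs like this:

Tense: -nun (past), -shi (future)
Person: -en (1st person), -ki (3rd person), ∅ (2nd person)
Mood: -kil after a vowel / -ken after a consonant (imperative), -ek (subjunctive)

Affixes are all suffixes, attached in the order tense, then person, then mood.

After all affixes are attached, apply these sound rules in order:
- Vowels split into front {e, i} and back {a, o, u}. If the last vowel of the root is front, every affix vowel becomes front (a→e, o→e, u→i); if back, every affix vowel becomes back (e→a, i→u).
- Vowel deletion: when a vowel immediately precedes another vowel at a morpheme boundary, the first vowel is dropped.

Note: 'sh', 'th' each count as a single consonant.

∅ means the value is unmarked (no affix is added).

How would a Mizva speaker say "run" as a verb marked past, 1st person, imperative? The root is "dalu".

dalununankan

Attach tense past -nun → dalunun.
Attach person 1st person -en → dalununen.
Attach mood imperative -ken (after consonant 'n') → dalununenken.
Apply vowel harmony: dalununenken → dalununankan.
Vowel deletion: no change.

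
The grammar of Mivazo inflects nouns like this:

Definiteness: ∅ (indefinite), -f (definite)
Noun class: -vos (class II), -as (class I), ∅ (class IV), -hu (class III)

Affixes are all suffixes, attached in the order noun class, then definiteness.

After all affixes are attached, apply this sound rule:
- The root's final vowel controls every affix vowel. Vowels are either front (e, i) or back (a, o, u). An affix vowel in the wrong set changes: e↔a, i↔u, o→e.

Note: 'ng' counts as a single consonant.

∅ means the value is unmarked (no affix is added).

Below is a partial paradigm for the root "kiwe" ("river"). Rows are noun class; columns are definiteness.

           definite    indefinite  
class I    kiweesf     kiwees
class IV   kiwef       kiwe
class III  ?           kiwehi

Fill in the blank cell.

kiwehif

Attach noun class class III -hu → kiwehu.
Attach definiteness definite -f → kiwehuf.
Apply vowel harmony: kiwehuf → kiwehif.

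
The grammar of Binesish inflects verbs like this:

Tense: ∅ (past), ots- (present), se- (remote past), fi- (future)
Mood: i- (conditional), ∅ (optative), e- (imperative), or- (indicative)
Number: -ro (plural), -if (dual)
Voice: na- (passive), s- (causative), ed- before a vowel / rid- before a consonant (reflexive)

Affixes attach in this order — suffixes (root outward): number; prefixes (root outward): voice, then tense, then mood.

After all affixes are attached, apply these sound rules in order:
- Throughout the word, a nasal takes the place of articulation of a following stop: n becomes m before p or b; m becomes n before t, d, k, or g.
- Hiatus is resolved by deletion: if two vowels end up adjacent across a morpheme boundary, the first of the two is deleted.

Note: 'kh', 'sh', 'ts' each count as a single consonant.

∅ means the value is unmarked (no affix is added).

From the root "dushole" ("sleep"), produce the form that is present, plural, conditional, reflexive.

otsriddusholero

Attach voice reflexive rid- (before consonant 'd') → riddushole.
Attach tense present ots- → otsriddushole.
Attach mood conditional i- → iotsriddushole.
Attach number plural -ro → iotsriddusholero.
Nasal assimilation: no change.
Apply vowel deletion: iotsriddusholero → otsriddusholero.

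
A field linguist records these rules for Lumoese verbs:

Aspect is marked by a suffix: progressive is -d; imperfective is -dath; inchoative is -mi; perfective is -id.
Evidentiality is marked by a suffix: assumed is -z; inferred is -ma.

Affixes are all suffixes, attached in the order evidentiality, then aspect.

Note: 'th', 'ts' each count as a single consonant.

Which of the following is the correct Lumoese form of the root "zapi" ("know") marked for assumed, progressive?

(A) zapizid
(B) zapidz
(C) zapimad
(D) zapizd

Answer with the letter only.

D

Attach evidentiality assumed -z → zapiz.
Attach aspect progressive -d → zapizd.
So the correct form is zapizd, option (D).
(A) zapizid is wrong: it uses perfective instead of progressive for aspect.
(B) zapidz is wrong: it has the affixes in the wrong order.
(C) zapimad is wrong: it uses inferred instead of assumed for evidentiality.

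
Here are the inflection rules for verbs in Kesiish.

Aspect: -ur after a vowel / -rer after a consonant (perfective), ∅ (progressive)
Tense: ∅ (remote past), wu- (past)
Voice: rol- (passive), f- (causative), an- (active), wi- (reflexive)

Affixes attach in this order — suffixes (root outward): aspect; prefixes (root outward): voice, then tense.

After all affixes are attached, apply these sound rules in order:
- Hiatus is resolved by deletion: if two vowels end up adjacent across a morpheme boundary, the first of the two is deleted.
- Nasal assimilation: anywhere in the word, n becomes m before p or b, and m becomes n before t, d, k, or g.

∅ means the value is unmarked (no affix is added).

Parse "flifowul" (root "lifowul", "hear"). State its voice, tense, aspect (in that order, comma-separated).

Segment: f-lifowul.
voice: f- → causative.
tense: ∅ → remote past.
aspect: ∅ → progressive.

causative, remote past, progressive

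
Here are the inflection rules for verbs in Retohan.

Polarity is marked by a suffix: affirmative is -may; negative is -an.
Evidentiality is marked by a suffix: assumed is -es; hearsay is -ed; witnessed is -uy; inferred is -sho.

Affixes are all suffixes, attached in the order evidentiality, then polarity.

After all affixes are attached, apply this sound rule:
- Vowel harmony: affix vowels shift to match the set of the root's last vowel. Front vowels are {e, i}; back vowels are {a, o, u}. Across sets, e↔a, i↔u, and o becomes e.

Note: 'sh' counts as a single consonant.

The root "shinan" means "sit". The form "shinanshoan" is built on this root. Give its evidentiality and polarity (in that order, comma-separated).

inferred, negative

Segment: shinan-sho-an.
evidentiality: -sho → inferred.
polarity: -an → negative.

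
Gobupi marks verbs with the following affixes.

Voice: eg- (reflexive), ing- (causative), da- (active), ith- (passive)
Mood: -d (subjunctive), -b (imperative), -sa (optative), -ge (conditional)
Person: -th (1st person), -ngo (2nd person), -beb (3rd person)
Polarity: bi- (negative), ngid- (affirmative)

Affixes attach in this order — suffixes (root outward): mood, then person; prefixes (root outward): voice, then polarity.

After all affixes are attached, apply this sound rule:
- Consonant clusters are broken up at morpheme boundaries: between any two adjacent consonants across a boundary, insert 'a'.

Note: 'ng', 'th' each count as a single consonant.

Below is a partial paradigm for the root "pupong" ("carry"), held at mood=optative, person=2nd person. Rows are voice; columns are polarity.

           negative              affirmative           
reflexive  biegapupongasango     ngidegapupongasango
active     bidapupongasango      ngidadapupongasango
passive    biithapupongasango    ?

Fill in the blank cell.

ngidithapupongasango

Attach mood optative -sa → pupongsa.
Attach person 2nd person -ngo → pupongsango.
Attach voice passive ith- → ithpupongsango.
Attach polarity affirmative ngid- → ngidithpupongsango.
Apply epenthesis: ngidithpupongsango → ngidithapupongasango.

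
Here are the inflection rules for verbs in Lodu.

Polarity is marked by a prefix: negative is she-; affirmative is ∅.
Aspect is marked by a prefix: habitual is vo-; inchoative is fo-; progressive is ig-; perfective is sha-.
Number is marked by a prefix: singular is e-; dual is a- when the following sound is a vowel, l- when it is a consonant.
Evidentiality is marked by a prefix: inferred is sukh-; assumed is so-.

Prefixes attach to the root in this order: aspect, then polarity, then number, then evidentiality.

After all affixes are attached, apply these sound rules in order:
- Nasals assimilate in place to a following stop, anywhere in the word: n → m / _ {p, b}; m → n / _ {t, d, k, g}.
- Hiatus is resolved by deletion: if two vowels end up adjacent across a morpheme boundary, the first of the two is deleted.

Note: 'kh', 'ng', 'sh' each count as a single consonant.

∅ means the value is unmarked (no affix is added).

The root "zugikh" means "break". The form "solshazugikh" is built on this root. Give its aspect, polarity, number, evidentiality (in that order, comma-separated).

Segment: so-l-sha-zugikh.
aspect: sha- → perfective.
polarity: ∅ → affirmative.
number: a/l- → dual.
evidentiality: so- → assumed.

perfective, affirmative, dual, assumed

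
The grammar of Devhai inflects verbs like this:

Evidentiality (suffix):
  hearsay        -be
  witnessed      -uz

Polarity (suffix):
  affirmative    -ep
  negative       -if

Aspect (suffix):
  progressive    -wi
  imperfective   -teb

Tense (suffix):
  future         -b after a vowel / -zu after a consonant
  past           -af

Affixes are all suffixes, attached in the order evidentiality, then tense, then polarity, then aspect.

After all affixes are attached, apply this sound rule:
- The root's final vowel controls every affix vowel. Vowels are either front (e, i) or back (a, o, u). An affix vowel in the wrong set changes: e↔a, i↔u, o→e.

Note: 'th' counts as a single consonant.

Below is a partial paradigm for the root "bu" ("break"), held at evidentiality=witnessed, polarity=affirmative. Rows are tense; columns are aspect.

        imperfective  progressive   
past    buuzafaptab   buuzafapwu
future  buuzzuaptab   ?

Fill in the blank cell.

Attach evidentiality witnessed -uz → buuz.
Attach tense future -zu (after consonant 'z') → buuzzu.
Attach polarity affirmative -ep → buuzzuep.
Attach aspect progressive -wi → buuzzuepwi.
Apply vowel harmony: buuzzuepwi → buuzzuapwu.

buuzzuapwu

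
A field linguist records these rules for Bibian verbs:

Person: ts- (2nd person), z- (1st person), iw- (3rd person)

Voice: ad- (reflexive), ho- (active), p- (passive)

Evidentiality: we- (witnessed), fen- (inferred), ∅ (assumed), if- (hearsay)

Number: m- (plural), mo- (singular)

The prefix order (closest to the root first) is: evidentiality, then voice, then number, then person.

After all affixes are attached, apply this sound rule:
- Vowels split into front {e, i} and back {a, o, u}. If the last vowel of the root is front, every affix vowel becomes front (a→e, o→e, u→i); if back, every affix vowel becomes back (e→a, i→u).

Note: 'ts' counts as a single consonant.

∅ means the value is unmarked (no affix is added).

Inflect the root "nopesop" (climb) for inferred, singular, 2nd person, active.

tsmohofannopesop

Attach evidentiality inferred fen- → fennopesop.
Attach voice active ho- → hofennopesop.
Attach number singular mo- → mohofennopesop.
Attach person 2nd person ts- → tsmohofennopesop.
Apply vowel harmony: tsmohofennopesop → tsmohofannopesop.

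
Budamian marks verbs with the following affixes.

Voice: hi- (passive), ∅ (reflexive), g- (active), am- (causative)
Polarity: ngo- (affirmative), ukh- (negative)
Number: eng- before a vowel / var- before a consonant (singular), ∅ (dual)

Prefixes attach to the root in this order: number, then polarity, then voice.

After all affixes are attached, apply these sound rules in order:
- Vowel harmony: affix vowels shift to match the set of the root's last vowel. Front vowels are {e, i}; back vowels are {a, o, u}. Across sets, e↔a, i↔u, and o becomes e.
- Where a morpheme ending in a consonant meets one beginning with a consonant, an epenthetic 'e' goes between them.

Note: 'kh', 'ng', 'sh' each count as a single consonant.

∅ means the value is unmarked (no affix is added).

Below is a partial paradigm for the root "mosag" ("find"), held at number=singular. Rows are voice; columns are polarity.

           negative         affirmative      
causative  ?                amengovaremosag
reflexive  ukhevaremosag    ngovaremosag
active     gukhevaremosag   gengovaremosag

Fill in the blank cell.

amukhevaremosag

Attach number singular var- (before consonant 'm') → varmosag.
Attach polarity negative ukh- → ukhvarmosag.
Attach voice causative am- → amukhvarmosag.
Vowel harmony: no change.
Apply epenthesis: amukhvarmosag → amukhevaremosag.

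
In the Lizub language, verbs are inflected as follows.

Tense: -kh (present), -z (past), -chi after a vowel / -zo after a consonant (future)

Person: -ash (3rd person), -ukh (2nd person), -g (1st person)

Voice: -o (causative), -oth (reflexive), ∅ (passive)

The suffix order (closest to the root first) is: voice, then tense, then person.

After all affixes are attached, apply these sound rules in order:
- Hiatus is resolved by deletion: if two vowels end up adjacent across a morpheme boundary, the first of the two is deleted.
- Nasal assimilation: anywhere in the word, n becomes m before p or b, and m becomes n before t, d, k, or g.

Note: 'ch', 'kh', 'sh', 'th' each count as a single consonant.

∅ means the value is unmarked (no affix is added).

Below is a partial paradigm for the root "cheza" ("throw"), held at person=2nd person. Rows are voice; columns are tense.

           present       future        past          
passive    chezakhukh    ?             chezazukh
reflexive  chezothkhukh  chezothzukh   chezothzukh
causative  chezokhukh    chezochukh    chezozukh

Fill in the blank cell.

voice = passive: zero marking, form stays cheza.
Attach tense future -chi (after vowel 'a') → chezachi.
Attach person 2nd person -ukh → chezachiukh.
Apply vowel deletion: chezachiukh → chezachukh.
Nasal assimilation: no change.

chezachukh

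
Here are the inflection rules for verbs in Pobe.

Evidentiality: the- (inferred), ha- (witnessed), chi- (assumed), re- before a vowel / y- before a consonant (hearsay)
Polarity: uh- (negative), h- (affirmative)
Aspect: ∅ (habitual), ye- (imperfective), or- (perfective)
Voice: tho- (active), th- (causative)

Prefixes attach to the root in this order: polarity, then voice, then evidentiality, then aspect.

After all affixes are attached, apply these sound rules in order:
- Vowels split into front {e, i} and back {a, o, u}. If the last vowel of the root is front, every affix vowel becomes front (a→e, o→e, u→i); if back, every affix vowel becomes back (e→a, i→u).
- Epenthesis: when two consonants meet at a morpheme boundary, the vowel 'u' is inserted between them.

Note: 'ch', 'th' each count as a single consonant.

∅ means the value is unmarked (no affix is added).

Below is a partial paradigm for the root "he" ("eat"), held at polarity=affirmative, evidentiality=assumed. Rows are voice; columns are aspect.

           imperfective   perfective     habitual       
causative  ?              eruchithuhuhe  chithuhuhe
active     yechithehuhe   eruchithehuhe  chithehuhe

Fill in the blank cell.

Attach polarity affirmative h- → hhe.
Attach voice causative th- → thhhe.
Attach evidentiality assumed chi- → chithhhe.
Attach aspect imperfective ye- → yechithhhe.
Vowel harmony: no change.
Apply epenthesis: yechithhhe → yechithuhuhe.

yechithuhuhe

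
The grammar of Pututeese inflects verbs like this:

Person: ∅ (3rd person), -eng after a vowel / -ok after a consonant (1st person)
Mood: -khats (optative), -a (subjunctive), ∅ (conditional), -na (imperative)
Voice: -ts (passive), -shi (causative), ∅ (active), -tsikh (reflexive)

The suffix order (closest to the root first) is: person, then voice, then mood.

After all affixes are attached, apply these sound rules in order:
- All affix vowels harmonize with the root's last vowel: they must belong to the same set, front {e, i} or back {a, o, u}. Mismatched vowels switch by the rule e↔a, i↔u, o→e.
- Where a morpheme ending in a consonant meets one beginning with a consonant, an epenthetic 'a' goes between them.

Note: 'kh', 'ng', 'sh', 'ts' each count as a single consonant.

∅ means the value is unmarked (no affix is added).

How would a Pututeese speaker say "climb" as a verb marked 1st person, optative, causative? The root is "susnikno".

Attach person 1st person -eng (after vowel 'o') → susniknoeng.
Attach voice causative -shi → susniknoengshi.
Attach mood optative -khats → susniknoengshikhats.
Apply vowel harmony: susniknoengshikhats → susniknoangshukhats.
Apply epenthesis: susniknoangshukhats → susniknoangashukhats.

susniknoangashukhats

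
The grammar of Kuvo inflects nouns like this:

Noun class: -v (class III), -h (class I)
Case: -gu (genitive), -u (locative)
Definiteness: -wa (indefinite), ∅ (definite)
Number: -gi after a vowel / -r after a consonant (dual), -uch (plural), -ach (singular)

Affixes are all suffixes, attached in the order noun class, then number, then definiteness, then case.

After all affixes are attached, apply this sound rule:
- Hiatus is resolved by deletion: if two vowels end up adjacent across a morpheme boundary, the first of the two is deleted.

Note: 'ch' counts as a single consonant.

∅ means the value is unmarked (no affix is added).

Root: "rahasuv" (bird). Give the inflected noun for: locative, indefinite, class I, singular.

Attach noun class class I -h → rahasuvh.
Attach number singular -ach → rahasuvhach.
Attach definiteness indefinite -wa → rahasuvhachwa.
Attach case locative -u → rahasuvhachwau.
Apply vowel deletion: rahasuvhachwau → rahasuvhachwu.

rahasuvhachwu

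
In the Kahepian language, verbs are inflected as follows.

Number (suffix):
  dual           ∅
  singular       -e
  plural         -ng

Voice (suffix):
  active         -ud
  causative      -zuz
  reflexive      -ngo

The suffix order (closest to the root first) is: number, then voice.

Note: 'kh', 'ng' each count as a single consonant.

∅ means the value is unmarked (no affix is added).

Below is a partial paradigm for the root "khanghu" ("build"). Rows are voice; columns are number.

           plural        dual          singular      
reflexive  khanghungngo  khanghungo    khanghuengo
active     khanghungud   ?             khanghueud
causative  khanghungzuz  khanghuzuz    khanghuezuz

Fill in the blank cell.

khanghuud

number = dual: zero marking, form stays khanghu.
Attach voice active -ud → khanghuud.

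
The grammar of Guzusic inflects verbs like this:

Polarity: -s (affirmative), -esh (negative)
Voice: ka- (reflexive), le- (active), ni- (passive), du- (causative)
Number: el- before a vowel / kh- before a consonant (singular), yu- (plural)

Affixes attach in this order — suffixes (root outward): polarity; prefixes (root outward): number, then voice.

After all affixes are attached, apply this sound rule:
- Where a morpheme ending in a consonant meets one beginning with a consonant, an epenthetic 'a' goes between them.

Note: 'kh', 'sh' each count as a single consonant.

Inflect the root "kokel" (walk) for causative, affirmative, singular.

dukhakokelas

Attach number singular kh- (before consonant 'k') → khkokel.
Attach voice causative du- → dukhkokel.
Attach polarity affirmative -s → dukhkokels.
Apply epenthesis: dukhkokels → dukhakokelas.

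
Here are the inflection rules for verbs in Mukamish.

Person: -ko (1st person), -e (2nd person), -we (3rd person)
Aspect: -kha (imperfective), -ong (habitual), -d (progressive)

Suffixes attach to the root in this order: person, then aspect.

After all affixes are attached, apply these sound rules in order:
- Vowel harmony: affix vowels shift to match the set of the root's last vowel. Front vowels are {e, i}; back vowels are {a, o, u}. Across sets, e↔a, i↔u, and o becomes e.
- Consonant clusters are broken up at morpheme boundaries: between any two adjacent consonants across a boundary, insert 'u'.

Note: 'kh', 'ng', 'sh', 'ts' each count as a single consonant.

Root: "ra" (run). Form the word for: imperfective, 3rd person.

Attach person 3rd person -we → rawe.
Attach aspect imperfective -kha → rawekha.
Apply vowel harmony: rawekha → rawakha.
Epenthesis: no change.

rawakha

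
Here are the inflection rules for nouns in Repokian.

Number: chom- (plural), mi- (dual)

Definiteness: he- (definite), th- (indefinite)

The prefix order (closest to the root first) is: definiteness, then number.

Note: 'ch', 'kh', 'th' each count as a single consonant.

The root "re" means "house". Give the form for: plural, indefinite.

Attach definiteness indefinite th- → thre.
Attach number plural chom- → chomthre.

chomthre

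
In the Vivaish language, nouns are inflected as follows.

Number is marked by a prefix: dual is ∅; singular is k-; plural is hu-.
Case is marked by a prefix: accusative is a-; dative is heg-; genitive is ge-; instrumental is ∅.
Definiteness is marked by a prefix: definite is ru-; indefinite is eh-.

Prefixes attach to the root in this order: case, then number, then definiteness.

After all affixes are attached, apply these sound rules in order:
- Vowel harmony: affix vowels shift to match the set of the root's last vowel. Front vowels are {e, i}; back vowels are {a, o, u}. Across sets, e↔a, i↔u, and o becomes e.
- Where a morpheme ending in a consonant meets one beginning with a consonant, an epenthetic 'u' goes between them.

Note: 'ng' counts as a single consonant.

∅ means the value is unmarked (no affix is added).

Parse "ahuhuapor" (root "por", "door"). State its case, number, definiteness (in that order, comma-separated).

Segment: eh-hu-a-por.
case: a- → accusative.
number: hu- → plural.
definiteness: eh- → indefinite.

accusative, plural, indefinite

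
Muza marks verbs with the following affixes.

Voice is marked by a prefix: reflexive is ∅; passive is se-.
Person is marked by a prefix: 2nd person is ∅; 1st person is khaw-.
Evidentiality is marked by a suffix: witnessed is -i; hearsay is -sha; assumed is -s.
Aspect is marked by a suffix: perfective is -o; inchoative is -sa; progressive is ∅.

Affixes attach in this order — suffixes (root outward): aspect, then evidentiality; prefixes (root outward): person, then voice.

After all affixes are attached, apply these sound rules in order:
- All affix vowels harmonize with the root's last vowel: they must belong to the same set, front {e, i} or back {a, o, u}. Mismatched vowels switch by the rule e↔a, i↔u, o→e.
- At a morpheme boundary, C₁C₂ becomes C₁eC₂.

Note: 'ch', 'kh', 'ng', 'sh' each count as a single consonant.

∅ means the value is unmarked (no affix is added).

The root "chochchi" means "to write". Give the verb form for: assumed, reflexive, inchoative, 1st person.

Attach aspect inchoative -sa → chochchisa.
Attach person 1st person khaw- → khawchochchisa.
voice = reflexive: zero marking, form stays khawchochchisa.
Attach evidentiality assumed -s → khawchochchisas.
Apply vowel harmony: khawchochchisas → khewchochchises.
Apply epenthesis: khewchochchises → khewechochchises.

khewechochchises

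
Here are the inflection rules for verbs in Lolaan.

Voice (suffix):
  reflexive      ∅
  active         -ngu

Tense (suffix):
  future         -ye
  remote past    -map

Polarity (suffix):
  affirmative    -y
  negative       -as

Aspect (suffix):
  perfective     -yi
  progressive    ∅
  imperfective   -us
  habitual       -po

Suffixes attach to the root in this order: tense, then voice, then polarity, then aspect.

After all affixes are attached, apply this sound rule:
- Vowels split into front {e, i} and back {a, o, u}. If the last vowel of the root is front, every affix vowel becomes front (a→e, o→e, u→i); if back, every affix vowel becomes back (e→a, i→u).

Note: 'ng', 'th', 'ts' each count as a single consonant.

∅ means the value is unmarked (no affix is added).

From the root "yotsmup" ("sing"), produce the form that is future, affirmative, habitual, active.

Attach tense future -ye → yotsmupye.
Attach voice active -ngu → yotsmupyengu.
Attach polarity affirmative -y → yotsmupyenguy.
Attach aspect habitual -po → yotsmupyenguypo.
Apply vowel harmony: yotsmupyenguypo → yotsmupyanguypo.

yotsmupyanguypo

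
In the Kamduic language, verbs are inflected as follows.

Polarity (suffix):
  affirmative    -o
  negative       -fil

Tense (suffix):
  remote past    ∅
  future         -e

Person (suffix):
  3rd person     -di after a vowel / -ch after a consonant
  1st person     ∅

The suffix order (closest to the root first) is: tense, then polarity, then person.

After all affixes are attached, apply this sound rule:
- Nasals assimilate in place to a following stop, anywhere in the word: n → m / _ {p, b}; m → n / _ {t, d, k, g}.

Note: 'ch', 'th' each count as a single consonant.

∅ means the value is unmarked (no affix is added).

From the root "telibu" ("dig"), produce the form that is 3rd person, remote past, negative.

telibufilch

tense = remote past: zero marking, form stays telibu.
Attach polarity negative -fil → telibufil.
Attach person 3rd person -ch (after consonant 'l') → telibufilch.
Nasal assimilation: no change.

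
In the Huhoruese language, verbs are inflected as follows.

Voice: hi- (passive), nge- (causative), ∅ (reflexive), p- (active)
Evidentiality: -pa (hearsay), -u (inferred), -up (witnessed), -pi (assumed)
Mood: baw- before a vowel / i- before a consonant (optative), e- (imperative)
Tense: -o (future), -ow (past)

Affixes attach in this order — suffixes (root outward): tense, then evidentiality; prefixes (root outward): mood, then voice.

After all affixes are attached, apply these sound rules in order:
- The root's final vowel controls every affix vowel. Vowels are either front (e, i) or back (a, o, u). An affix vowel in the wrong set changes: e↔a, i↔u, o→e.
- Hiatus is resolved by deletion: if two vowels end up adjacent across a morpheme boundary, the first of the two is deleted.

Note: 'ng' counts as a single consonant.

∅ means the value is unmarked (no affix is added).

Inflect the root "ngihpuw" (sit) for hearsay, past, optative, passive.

hungihpuwowpa

Attach tense past -ow → ngihpuwow.
Attach mood optative i- (before consonant 'ng') → ingihpuwow.
Attach evidentiality hearsay -pa → ingihpuwowpa.
Attach voice passive hi- → hiingihpuwowpa.
Apply vowel harmony: hiingihpuwowpa → huungihpuwowpa.
Apply vowel deletion: huungihpuwowpa → hungihpuwowpa.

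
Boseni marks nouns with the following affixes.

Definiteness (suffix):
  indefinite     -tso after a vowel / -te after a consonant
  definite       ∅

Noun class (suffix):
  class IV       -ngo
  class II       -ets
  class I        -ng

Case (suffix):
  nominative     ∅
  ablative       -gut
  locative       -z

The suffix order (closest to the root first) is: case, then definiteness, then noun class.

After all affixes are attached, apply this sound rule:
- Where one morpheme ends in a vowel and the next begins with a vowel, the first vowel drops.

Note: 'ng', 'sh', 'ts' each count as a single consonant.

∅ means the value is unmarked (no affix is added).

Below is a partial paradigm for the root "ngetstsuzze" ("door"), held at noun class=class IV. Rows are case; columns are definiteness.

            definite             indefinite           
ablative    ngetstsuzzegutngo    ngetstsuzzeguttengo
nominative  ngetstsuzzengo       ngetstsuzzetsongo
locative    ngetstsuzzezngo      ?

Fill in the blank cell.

ngetstsuzzeztengo

Attach case locative -z → ngetstsuzzez.
Attach definiteness indefinite -te (after consonant 'z') → ngetstsuzzezte.
Attach noun class class IV -ngo → ngetstsuzzeztengo.
Vowel deletion: no change.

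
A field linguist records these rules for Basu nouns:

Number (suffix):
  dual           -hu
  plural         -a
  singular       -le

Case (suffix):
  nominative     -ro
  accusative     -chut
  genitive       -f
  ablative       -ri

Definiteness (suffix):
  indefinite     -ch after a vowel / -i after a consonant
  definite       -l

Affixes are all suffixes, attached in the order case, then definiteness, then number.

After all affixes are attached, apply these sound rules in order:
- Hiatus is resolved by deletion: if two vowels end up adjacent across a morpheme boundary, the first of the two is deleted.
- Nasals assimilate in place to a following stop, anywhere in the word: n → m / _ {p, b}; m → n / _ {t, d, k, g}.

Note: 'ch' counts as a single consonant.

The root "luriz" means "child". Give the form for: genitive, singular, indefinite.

lurizfile

Attach case genitive -f → lurizf.
Attach definiteness indefinite -i (after consonant 'f') → lurizfi.
Attach number singular -le → lurizfile.
Vowel deletion: no change.
Nasal assimilation: no change.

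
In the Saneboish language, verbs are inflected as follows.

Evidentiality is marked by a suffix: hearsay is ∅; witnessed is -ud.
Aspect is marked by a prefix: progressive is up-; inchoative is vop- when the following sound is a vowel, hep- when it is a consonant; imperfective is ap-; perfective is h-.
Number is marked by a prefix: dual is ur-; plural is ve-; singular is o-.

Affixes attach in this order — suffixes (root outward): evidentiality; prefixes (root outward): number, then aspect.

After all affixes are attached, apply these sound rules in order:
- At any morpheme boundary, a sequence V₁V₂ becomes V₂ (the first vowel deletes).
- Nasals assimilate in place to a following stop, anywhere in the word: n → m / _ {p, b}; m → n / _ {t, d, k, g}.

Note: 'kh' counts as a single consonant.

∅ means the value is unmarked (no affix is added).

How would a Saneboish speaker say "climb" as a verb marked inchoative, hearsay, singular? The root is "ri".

evidentiality = hearsay: zero marking, form stays ri.
Attach number singular o- → ori.
Attach aspect inchoative vop- (before vowel 'o') → vopori.
Vowel deletion: no change.
Nasal assimilation: no change.

vopori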